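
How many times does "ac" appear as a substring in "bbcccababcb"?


Searching for "ac" in "bbcccababcb"
Scanning each position:
  Position 0: "bb" => no
  Position 1: "bc" => no
  Position 2: "cc" => no
  Position 3: "cc" => no
  Position 4: "ca" => no
  Position 5: "ab" => no
  Position 6: "ba" => no
  Position 7: "ab" => no
  Position 8: "bc" => no
  Position 9: "cb" => no
Total occurrences: 0

0


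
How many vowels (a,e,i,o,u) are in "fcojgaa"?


Input: fcojgaa
Checking each character:
  'f' at position 0: consonant
  'c' at position 1: consonant
  'o' at position 2: vowel (running total: 1)
  'j' at position 3: consonant
  'g' at position 4: consonant
  'a' at position 5: vowel (running total: 2)
  'a' at position 6: vowel (running total: 3)
Total vowels: 3

3


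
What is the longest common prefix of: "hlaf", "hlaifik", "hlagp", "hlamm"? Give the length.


Words: hlaf, hlaifik, hlagp, hlamm
  Position 0: all 'h' => match
  Position 1: all 'l' => match
  Position 2: all 'a' => match
  Position 3: ('f', 'i', 'g', 'm') => mismatch, stop
LCP = "hla" (length 3)

3


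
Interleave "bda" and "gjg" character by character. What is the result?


Interleaving "bda" and "gjg":
  Position 0: 'b' from first, 'g' from second => "bg"
  Position 1: 'd' from first, 'j' from second => "dj"
  Position 2: 'a' from first, 'g' from second => "ag"
Result: bgdjag

bgdjag


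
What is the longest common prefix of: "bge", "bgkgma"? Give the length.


Words: bge, bgkgma
  Position 0: all 'b' => match
  Position 1: all 'g' => match
  Position 2: ('e', 'k') => mismatch, stop
LCP = "bg" (length 2)

2


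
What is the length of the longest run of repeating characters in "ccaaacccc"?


Input: "ccaaacccc"
Scanning for longest run:
  Position 1 ('c'): continues run of 'c', length=2
  Position 2 ('a'): new char, reset run to 1
  Position 3 ('a'): continues run of 'a', length=2
  Position 4 ('a'): continues run of 'a', length=3
  Position 5 ('c'): new char, reset run to 1
  Position 6 ('c'): continues run of 'c', length=2
  Position 7 ('c'): continues run of 'c', length=3
  Position 8 ('c'): continues run of 'c', length=4
Longest run: 'c' with length 4

4


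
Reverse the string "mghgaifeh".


Input: mghgaifeh
Reading characters right to left:
  Position 8: 'h'
  Position 7: 'e'
  Position 6: 'f'
  Position 5: 'i'
  Position 4: 'a'
  Position 3: 'g'
  Position 2: 'h'
  Position 1: 'g'
  Position 0: 'm'
Reversed: hefiaghgm

hefiaghgm


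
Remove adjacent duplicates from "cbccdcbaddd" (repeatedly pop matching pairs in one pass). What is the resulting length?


Input: cbccdcbaddd
Stack-based adjacent duplicate removal:
  Read 'c': push. Stack: c
  Read 'b': push. Stack: cb
  Read 'c': push. Stack: cbc
  Read 'c': matches stack top 'c' => pop. Stack: cb
  Read 'd': push. Stack: cbd
  Read 'c': push. Stack: cbdc
  Read 'b': push. Stack: cbdcb
  Read 'a': push. Stack: cbdcba
  Read 'd': push. Stack: cbdcbad
  Read 'd': matches stack top 'd' => pop. Stack: cbdcba
  Read 'd': push. Stack: cbdcbad
Final stack: "cbdcbad" (length 7)

7


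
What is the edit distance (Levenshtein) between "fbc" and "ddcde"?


Computing edit distance: "fbc" -> "ddcde"
DP table:
           d    d    c    d    e
      0    1    2    3    4    5
  f   1    1    2    3    4    5
  b   2    2    2    3    4    5
  c   3    3    3    2    3    4
Edit distance = dp[3][5] = 4

4


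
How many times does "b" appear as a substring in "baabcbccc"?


Searching for "b" in "baabcbccc"
Scanning each position:
  Position 0: "b" => MATCH
  Position 1: "a" => no
  Position 2: "a" => no
  Position 3: "b" => MATCH
  Position 4: "c" => no
  Position 5: "b" => MATCH
  Position 6: "c" => no
  Position 7: "c" => no
  Position 8: "c" => no
Total occurrences: 3

3


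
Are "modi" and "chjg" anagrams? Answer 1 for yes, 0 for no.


Strings: "modi", "chjg"
Sorted first:  dimo
Sorted second: cghj
Differ at position 0: 'd' vs 'c' => not anagrams

0


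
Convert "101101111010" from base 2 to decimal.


Input: "101101111010" in base 2
Positional expansion:
  Digit '1' (value 1) x 2^11 = 2048
  Digit '0' (value 0) x 2^10 = 0
  Digit '1' (value 1) x 2^9 = 512
  Digit '1' (value 1) x 2^8 = 256
  Digit '0' (value 0) x 2^7 = 0
  Digit '1' (value 1) x 2^6 = 64
  Digit '1' (value 1) x 2^5 = 32
  Digit '1' (value 1) x 2^4 = 16
  Digit '1' (value 1) x 2^3 = 8
  Digit '0' (value 0) x 2^2 = 0
  Digit '1' (value 1) x 2^1 = 2
  Digit '0' (value 0) x 2^0 = 0
Sum = 2938

2938


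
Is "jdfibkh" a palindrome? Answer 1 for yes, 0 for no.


Input: jdfibkh
Reversed: hkbifdj
  Compare pos 0 ('j') with pos 6 ('h'): MISMATCH
  Compare pos 1 ('d') with pos 5 ('k'): MISMATCH
  Compare pos 2 ('f') with pos 4 ('b'): MISMATCH
Result: not a palindrome

0


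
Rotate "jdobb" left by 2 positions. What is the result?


Input: "jdobb", rotate left by 2
First 2 characters: "jd"
Remaining characters: "obb"
Concatenate remaining + first: "obb" + "jd" = "obbjd"

obbjd


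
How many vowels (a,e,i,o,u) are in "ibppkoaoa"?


Input: ibppkoaoa
Checking each character:
  'i' at position 0: vowel (running total: 1)
  'b' at position 1: consonant
  'p' at position 2: consonant
  'p' at position 3: consonant
  'k' at position 4: consonant
  'o' at position 5: vowel (running total: 2)
  'a' at position 6: vowel (running total: 3)
  'o' at position 7: vowel (running total: 4)
  'a' at position 8: vowel (running total: 5)
Total vowels: 5

5


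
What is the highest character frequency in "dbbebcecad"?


Input: dbbebcecad
Character counts:
  'a': 1
  'b': 3
  'c': 2
  'd': 2
  'e': 2
Maximum frequency: 3

3


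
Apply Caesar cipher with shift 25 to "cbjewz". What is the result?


Caesar cipher: shift "cbjewz" by 25
  'c' (pos 2) + 25 = pos 1 = 'b'
  'b' (pos 1) + 25 = pos 0 = 'a'
  'j' (pos 9) + 25 = pos 8 = 'i'
  'e' (pos 4) + 25 = pos 3 = 'd'
  'w' (pos 22) + 25 = pos 21 = 'v'
  'z' (pos 25) + 25 = pos 24 = 'y'
Result: baidvy

baidvy


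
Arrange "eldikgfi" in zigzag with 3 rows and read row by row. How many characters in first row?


Zigzag "eldikgfi" into 3 rows:
Placing characters:
  'e' => row 0
  'l' => row 1
  'd' => row 2
  'i' => row 1
  'k' => row 0
  'g' => row 1
  'f' => row 2
  'i' => row 1
Rows:
  Row 0: "ek"
  Row 1: "ligi"
  Row 2: "df"
First row length: 2

2


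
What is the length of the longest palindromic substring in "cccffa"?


Input: "cccffa"
Checking substrings for palindromes:
  [0:3] "ccc" (len 3) => palindrome
  [0:2] "cc" (len 2) => palindrome
  [1:3] "cc" (len 2) => palindrome
  [3:5] "ff" (len 2) => palindrome
Longest palindromic substring: "ccc" with length 3

3


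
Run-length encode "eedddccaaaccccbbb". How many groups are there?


Input: eedddccaaaccccbbb
Scanning for consecutive runs:
  Group 1: 'e' x 2 (positions 0-1)
  Group 2: 'd' x 3 (positions 2-4)
  Group 3: 'c' x 2 (positions 5-6)
  Group 4: 'a' x 3 (positions 7-9)
  Group 5: 'c' x 4 (positions 10-13)
  Group 6: 'b' x 3 (positions 14-16)
Total groups: 6

6


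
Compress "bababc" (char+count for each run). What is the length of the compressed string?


Input: bababc
Runs:
  'b' x 1 => "b1"
  'a' x 1 => "a1"
  'b' x 1 => "b1"
  'a' x 1 => "a1"
  'b' x 1 => "b1"
  'c' x 1 => "c1"
Compressed: "b1a1b1a1b1c1"
Compressed length: 12

12


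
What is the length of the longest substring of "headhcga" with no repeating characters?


Input: "headhcga"
Sliding window (track last position of each char):
  Position 0 ('h'): window [0,0] length 1 -- new best
  Position 1 ('e'): window [0,1] length 2 -- new best
  Position 2 ('a'): window [0,2] length 3 -- new best
  Position 3 ('d'): window [0,3] length 4 -- new best
  Position 4 ('h'): repeat (last at 0), move window start to 1
  Position 4 ('h'): window [1,4] length 4
  Position 5 ('c'): window [1,5] length 5 -- new best
  Position 6 ('g'): window [1,6] length 6 -- new best
  Position 7 ('a'): repeat (last at 2), move window start to 3
  Position 7 ('a'): window [3,7] length 5
Longest substring with no repeats: "eadhcg" with length 6

6


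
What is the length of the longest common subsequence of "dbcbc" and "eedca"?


LCS of "dbcbc" and "eedca"
DP table:
           e    e    d    c    a
      0    0    0    0    0    0
  d   0    0    0    1    1    1
  b   0    0    0    1    1    1
  c   0    0    0    1    2    2
  b   0    0    0    1    2    2
  c   0    0    0    1    2    2
LCS length = dp[5][5] = 2

2


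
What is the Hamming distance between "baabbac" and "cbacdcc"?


Comparing "baabbac" and "cbacdcc" position by position:
  Position 0: 'b' vs 'c' => differ
  Position 1: 'a' vs 'b' => differ
  Position 2: 'a' vs 'a' => same
  Position 3: 'b' vs 'c' => differ
  Position 4: 'b' vs 'd' => differ
  Position 5: 'a' vs 'c' => differ
  Position 6: 'c' vs 'c' => same
Total differences (Hamming distance): 5

5


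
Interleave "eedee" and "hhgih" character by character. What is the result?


Interleaving "eedee" and "hhgih":
  Position 0: 'e' from first, 'h' from second => "eh"
  Position 1: 'e' from first, 'h' from second => "eh"
  Position 2: 'd' from first, 'g' from second => "dg"
  Position 3: 'e' from first, 'i' from second => "ei"
  Position 4: 'e' from first, 'h' from second => "eh"
Result: ehehdgeieh

ehehdgeieh


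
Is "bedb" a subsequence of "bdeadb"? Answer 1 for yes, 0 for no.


Check if "bedb" is a subsequence of "bdeadb"
Greedy scan:
  Position 0 ('b'): matches sub[0] = 'b'
  Position 1 ('d'): no match needed
  Position 2 ('e'): matches sub[1] = 'e'
  Position 3 ('a'): no match needed
  Position 4 ('d'): matches sub[2] = 'd'
  Position 5 ('b'): matches sub[3] = 'b'
All 4 characters matched => is a subsequence

1


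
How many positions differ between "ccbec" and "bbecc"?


Comparing "ccbec" and "bbecc" position by position:
  Position 0: 'c' vs 'b' => DIFFER
  Position 1: 'c' vs 'b' => DIFFER
  Position 2: 'b' vs 'e' => DIFFER
  Position 3: 'e' vs 'c' => DIFFER
  Position 4: 'c' vs 'c' => same
Positions that differ: 4

4


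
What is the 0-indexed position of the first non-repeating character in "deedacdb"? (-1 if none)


Input: deedacdb
Character frequencies:
  'a': 1
  'b': 1
  'c': 1
  'd': 3
  'e': 2
Scanning left to right for freq == 1:
  Position 0 ('d'): freq=3, skip
  Position 1 ('e'): freq=2, skip
  Position 2 ('e'): freq=2, skip
  Position 3 ('d'): freq=3, skip
  Position 4 ('a'): unique! => answer = 4

4


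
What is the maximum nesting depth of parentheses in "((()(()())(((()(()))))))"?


Input: "((()(()())(((()(()))))))"
Tracking depth:
  Position 0 '(': depth becomes 1
  Position 1 '(': depth becomes 2
  Position 2 '(': depth becomes 3
  Position 3 ')': depth becomes 2
  Position 4 '(': depth becomes 3
  Position 5 '(': depth becomes 4
  Position 6 ')': depth becomes 3
  Position 7 '(': depth becomes 4
  Position 8 ')': depth becomes 3
  Position 9 ')': depth becomes 2
  Position 10 '(': depth becomes 3
  Position 11 '(': depth becomes 4
  Position 12 '(': depth becomes 5
  Position 13 '(': depth becomes 6
  Position 14 ')': depth becomes 5
  Position 15 '(': depth becomes 6
  Position 16 '(': depth becomes 7
  Position 17 ')': depth becomes 6
  Position 18 ')': depth becomes 5
  Position 19 ')': depth becomes 4
  Position 20 ')': depth becomes 3
  Position 21 ')': depth becomes 2
  Position 22 ')': depth becomes 1
  Position 23 ')': depth becomes 0
Maximum depth reached: 7

7


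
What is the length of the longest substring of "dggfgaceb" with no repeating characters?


Input: "dggfgaceb"
Sliding window (track last position of each char):
  Position 0 ('d'): window [0,0] length 1 -- new best
  Position 1 ('g'): window [0,1] length 2 -- new best
  Position 2 ('g'): repeat (last at 1), move window start to 2
  Position 2 ('g'): window [2,2] length 1
  Position 3 ('f'): window [2,3] length 2
  Position 4 ('g'): repeat (last at 2), move window start to 3
  Position 4 ('g'): window [3,4] length 2
  Position 5 ('a'): window [3,5] length 3 -- new best
  Position 6 ('c'): window [3,6] length 4 -- new best
  Position 7 ('e'): window [3,7] length 5 -- new best
  Position 8 ('b'): window [3,8] length 6 -- new best
Longest substring with no repeats: "fgaceb" with length 6

6


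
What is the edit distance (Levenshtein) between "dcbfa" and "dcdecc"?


Computing edit distance: "dcbfa" -> "dcdecc"
DP table:
           d    c    d    e    c    c
      0    1    2    3    4    5    6
  d   1    0    1    2    3    4    5
  c   2    1    0    1    2    3    4
  b   3    2    1    1    2    3    4
  f   4    3    2    2    2    3    4
  a   5    4    3    3    3    3    4
Edit distance = dp[5][6] = 4

4


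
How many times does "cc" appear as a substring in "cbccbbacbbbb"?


Searching for "cc" in "cbccbbacbbbb"
Scanning each position:
  Position 0: "cb" => no
  Position 1: "bc" => no
  Position 2: "cc" => MATCH
  Position 3: "cb" => no
  Position 4: "bb" => no
  Position 5: "ba" => no
  Position 6: "ac" => no
  Position 7: "cb" => no
  Position 8: "bb" => no
  Position 9: "bb" => no
  Position 10: "bb" => no
Total occurrences: 1

1


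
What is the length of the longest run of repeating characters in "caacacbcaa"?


Input: "caacacbcaa"
Scanning for longest run:
  Position 1 ('a'): new char, reset run to 1
  Position 2 ('a'): continues run of 'a', length=2
  Position 3 ('c'): new char, reset run to 1
  Position 4 ('a'): new char, reset run to 1
  Position 5 ('c'): new char, reset run to 1
  Position 6 ('b'): new char, reset run to 1
  Position 7 ('c'): new char, reset run to 1
  Position 8 ('a'): new char, reset run to 1
  Position 9 ('a'): continues run of 'a', length=2
Longest run: 'a' with length 2

2


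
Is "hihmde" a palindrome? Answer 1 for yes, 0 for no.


Input: hihmde
Reversed: edmhih
  Compare pos 0 ('h') with pos 5 ('e'): MISMATCH
  Compare pos 1 ('i') with pos 4 ('d'): MISMATCH
  Compare pos 2 ('h') with pos 3 ('m'): MISMATCH
Result: not a palindrome

0


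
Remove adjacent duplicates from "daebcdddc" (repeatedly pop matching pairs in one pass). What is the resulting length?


Input: daebcdddc
Stack-based adjacent duplicate removal:
  Read 'd': push. Stack: d
  Read 'a': push. Stack: da
  Read 'e': push. Stack: dae
  Read 'b': push. Stack: daeb
  Read 'c': push. Stack: daebc
  Read 'd': push. Stack: daebcd
  Read 'd': matches stack top 'd' => pop. Stack: daebc
  Read 'd': push. Stack: daebcd
  Read 'c': push. Stack: daebcdc
Final stack: "daebcdc" (length 7)

7


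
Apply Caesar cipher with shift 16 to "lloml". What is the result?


Caesar cipher: shift "lloml" by 16
  'l' (pos 11) + 16 = pos 1 = 'b'
  'l' (pos 11) + 16 = pos 1 = 'b'
  'o' (pos 14) + 16 = pos 4 = 'e'
  'm' (pos 12) + 16 = pos 2 = 'c'
  'l' (pos 11) + 16 = pos 1 = 'b'
Result: bbecb

bbecb


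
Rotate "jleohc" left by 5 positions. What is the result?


Input: "jleohc", rotate left by 5
First 5 characters: "jleoh"
Remaining characters: "c"
Concatenate remaining + first: "c" + "jleoh" = "cjleoh"

cjleoh


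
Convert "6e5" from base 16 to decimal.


Input: "6e5" in base 16
Positional expansion:
  Digit '6' (value 6) x 16^2 = 1536
  Digit 'e' (value 14) x 16^1 = 224
  Digit '5' (value 5) x 16^0 = 5
Sum = 1765

1765


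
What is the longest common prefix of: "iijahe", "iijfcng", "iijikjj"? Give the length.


Words: iijahe, iijfcng, iijikjj
  Position 0: all 'i' => match
  Position 1: all 'i' => match
  Position 2: all 'j' => match
  Position 3: ('a', 'f', 'i') => mismatch, stop
LCP = "iij" (length 3)

3


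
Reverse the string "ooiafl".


Input: ooiafl
Reading characters right to left:
  Position 5: 'l'
  Position 4: 'f'
  Position 3: 'a'
  Position 2: 'i'
  Position 1: 'o'
  Position 0: 'o'
Reversed: lfaioo

lfaioo


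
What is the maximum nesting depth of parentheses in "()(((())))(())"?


Input: "()(((())))(())"
Tracking depth:
  Position 0 '(': depth becomes 1
  Position 1 ')': depth becomes 0
  Position 2 '(': depth becomes 1
  Position 3 '(': depth becomes 2
  Position 4 '(': depth becomes 3
  Position 5 '(': depth becomes 4
  Position 6 ')': depth becomes 3
  Position 7 ')': depth becomes 2
  Position 8 ')': depth becomes 1
  Position 9 ')': depth becomes 0
  Position 10 '(': depth becomes 1
  Position 11 '(': depth becomes 2
  Position 12 ')': depth becomes 1
  Position 13 ')': depth becomes 0
Maximum depth reached: 4

4


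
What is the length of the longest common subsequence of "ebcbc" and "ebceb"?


LCS of "ebcbc" and "ebceb"
DP table:
           e    b    c    e    b
      0    0    0    0    0    0
  e   0    1    1    1    1    1
  b   0    1    2    2    2    2
  c   0    1    2    3    3    3
  b   0    1    2    3    3    4
  c   0    1    2    3    3    4
LCS length = dp[5][5] = 4

4


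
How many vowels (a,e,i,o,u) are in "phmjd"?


Input: phmjd
Checking each character:
  'p' at position 0: consonant
  'h' at position 1: consonant
  'm' at position 2: consonant
  'j' at position 3: consonant
  'd' at position 4: consonant
Total vowels: 0

0


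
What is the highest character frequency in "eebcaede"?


Input: eebcaede
Character counts:
  'a': 1
  'b': 1
  'c': 1
  'd': 1
  'e': 4
Maximum frequency: 4

4


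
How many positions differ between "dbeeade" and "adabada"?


Comparing "dbeeade" and "adabada" position by position:
  Position 0: 'd' vs 'a' => DIFFER
  Position 1: 'b' vs 'd' => DIFFER
  Position 2: 'e' vs 'a' => DIFFER
  Position 3: 'e' vs 'b' => DIFFER
  Position 4: 'a' vs 'a' => same
  Position 5: 'd' vs 'd' => same
  Position 6: 'e' vs 'a' => DIFFER
Positions that differ: 5

5


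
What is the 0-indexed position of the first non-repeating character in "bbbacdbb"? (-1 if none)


Input: bbbacdbb
Character frequencies:
  'a': 1
  'b': 5
  'c': 1
  'd': 1
Scanning left to right for freq == 1:
  Position 0 ('b'): freq=5, skip
  Position 1 ('b'): freq=5, skip
  Position 2 ('b'): freq=5, skip
  Position 3 ('a'): unique! => answer = 3

3


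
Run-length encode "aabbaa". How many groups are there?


Input: aabbaa
Scanning for consecutive runs:
  Group 1: 'a' x 2 (positions 0-1)
  Group 2: 'b' x 2 (positions 2-3)
  Group 3: 'a' x 2 (positions 4-5)
Total groups: 3

3


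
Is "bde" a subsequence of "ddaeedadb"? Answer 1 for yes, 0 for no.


Check if "bde" is a subsequence of "ddaeedadb"
Greedy scan:
  Position 0 ('d'): no match needed
  Position 1 ('d'): no match needed
  Position 2 ('a'): no match needed
  Position 3 ('e'): no match needed
  Position 4 ('e'): no match needed
  Position 5 ('d'): no match needed
  Position 6 ('a'): no match needed
  Position 7 ('d'): no match needed
  Position 8 ('b'): matches sub[0] = 'b'
Only matched 1/3 characters => not a subsequence

0


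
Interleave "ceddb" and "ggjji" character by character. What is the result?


Interleaving "ceddb" and "ggjji":
  Position 0: 'c' from first, 'g' from second => "cg"
  Position 1: 'e' from first, 'g' from second => "eg"
  Position 2: 'd' from first, 'j' from second => "dj"
  Position 3: 'd' from first, 'j' from second => "dj"
  Position 4: 'b' from first, 'i' from second => "bi"
Result: cgegdjdjbi

cgegdjdjbi


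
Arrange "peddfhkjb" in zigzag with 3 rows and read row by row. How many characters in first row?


Zigzag "peddfhkjb" into 3 rows:
Placing characters:
  'p' => row 0
  'e' => row 1
  'd' => row 2
  'd' => row 1
  'f' => row 0
  'h' => row 1
  'k' => row 2
  'j' => row 1
  'b' => row 0
Rows:
  Row 0: "pfb"
  Row 1: "edhj"
  Row 2: "dk"
First row length: 3

3


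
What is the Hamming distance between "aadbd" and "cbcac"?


Comparing "aadbd" and "cbcac" position by position:
  Position 0: 'a' vs 'c' => differ
  Position 1: 'a' vs 'b' => differ
  Position 2: 'd' vs 'c' => differ
  Position 3: 'b' vs 'a' => differ
  Position 4: 'd' vs 'c' => differ
Total differences (Hamming distance): 5

5


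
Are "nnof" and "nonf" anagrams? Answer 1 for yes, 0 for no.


Strings: "nnof", "nonf"
Sorted first:  fnno
Sorted second: fnno
Sorted forms match => anagrams

1


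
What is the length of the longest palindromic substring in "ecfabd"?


Input: "ecfabd"
Checking substrings for palindromes:
  No multi-char palindromic substrings found
Longest palindromic substring: "e" with length 1

1


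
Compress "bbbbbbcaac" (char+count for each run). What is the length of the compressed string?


Input: bbbbbbcaac
Runs:
  'b' x 6 => "b6"
  'c' x 1 => "c1"
  'a' x 2 => "a2"
  'c' x 1 => "c1"
Compressed: "b6c1a2c1"
Compressed length: 8

8


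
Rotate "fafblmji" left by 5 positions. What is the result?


Input: "fafblmji", rotate left by 5
First 5 characters: "fafbl"
Remaining characters: "mji"
Concatenate remaining + first: "mji" + "fafbl" = "mjifafbl"

mjifafbl


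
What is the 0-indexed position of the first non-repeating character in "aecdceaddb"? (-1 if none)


Input: aecdceaddb
Character frequencies:
  'a': 2
  'b': 1
  'c': 2
  'd': 3
  'e': 2
Scanning left to right for freq == 1:
  Position 0 ('a'): freq=2, skip
  Position 1 ('e'): freq=2, skip
  Position 2 ('c'): freq=2, skip
  Position 3 ('d'): freq=3, skip
  Position 4 ('c'): freq=2, skip
  Position 5 ('e'): freq=2, skip
  Position 6 ('a'): freq=2, skip
  Position 7 ('d'): freq=3, skip
  Position 8 ('d'): freq=3, skip
  Position 9 ('b'): unique! => answer = 9

9


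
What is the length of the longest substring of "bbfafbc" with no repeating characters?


Input: "bbfafbc"
Sliding window (track last position of each char):
  Position 0 ('b'): window [0,0] length 1 -- new best
  Position 1 ('b'): repeat (last at 0), move window start to 1
  Position 1 ('b'): window [1,1] length 1
  Position 2 ('f'): window [1,2] length 2 -- new best
  Position 3 ('a'): window [1,3] length 3 -- new best
  Position 4 ('f'): repeat (last at 2), move window start to 3
  Position 4 ('f'): window [3,4] length 2
  Position 5 ('b'): window [3,5] length 3
  Position 6 ('c'): window [3,6] length 4 -- new best
Longest substring with no repeats: "afbc" with length 4

4


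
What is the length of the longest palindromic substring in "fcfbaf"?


Input: "fcfbaf"
Checking substrings for palindromes:
  [0:3] "fcf" (len 3) => palindrome
Longest palindromic substring: "fcf" with length 3

3


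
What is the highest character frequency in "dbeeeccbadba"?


Input: dbeeeccbadba
Character counts:
  'a': 2
  'b': 3
  'c': 2
  'd': 2
  'e': 3
Maximum frequency: 3

3


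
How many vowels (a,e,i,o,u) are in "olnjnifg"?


Input: olnjnifg
Checking each character:
  'o' at position 0: vowel (running total: 1)
  'l' at position 1: consonant
  'n' at position 2: consonant
  'j' at position 3: consonant
  'n' at position 4: consonant
  'i' at position 5: vowel (running total: 2)
  'f' at position 6: consonant
  'g' at position 7: consonant
Total vowels: 2

2


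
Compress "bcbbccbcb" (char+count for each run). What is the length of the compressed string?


Input: bcbbccbcb
Runs:
  'b' x 1 => "b1"
  'c' x 1 => "c1"
  'b' x 2 => "b2"
  'c' x 2 => "c2"
  'b' x 1 => "b1"
  'c' x 1 => "c1"
  'b' x 1 => "b1"
Compressed: "b1c1b2c2b1c1b1"
Compressed length: 14

14


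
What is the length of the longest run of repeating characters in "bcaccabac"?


Input: "bcaccabac"
Scanning for longest run:
  Position 1 ('c'): new char, reset run to 1
  Position 2 ('a'): new char, reset run to 1
  Position 3 ('c'): new char, reset run to 1
  Position 4 ('c'): continues run of 'c', length=2
  Position 5 ('a'): new char, reset run to 1
  Position 6 ('b'): new char, reset run to 1
  Position 7 ('a'): new char, reset run to 1
  Position 8 ('c'): new char, reset run to 1
Longest run: 'c' with length 2

2


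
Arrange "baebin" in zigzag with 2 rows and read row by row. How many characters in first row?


Zigzag "baebin" into 2 rows:
Placing characters:
  'b' => row 0
  'a' => row 1
  'e' => row 0
  'b' => row 1
  'i' => row 0
  'n' => row 1
Rows:
  Row 0: "bei"
  Row 1: "abn"
First row length: 3

3


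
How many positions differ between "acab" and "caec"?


Comparing "acab" and "caec" position by position:
  Position 0: 'a' vs 'c' => DIFFER
  Position 1: 'c' vs 'a' => DIFFER
  Position 2: 'a' vs 'e' => DIFFER
  Position 3: 'b' vs 'c' => DIFFER
Positions that differ: 4

4


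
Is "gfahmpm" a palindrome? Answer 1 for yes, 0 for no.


Input: gfahmpm
Reversed: mpmhafg
  Compare pos 0 ('g') with pos 6 ('m'): MISMATCH
  Compare pos 1 ('f') with pos 5 ('p'): MISMATCH
  Compare pos 2 ('a') with pos 4 ('m'): MISMATCH
Result: not a palindrome

0


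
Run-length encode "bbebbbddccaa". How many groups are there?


Input: bbebbbddccaa
Scanning for consecutive runs:
  Group 1: 'b' x 2 (positions 0-1)
  Group 2: 'e' x 1 (positions 2-2)
  Group 3: 'b' x 3 (positions 3-5)
  Group 4: 'd' x 2 (positions 6-7)
  Group 5: 'c' x 2 (positions 8-9)
  Group 6: 'a' x 2 (positions 10-11)
Total groups: 6

6


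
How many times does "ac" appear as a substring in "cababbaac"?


Searching for "ac" in "cababbaac"
Scanning each position:
  Position 0: "ca" => no
  Position 1: "ab" => no
  Position 2: "ba" => no
  Position 3: "ab" => no
  Position 4: "bb" => no
  Position 5: "ba" => no
  Position 6: "aa" => no
  Position 7: "ac" => MATCH
Total occurrences: 1

1


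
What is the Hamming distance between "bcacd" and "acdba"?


Comparing "bcacd" and "acdba" position by position:
  Position 0: 'b' vs 'a' => differ
  Position 1: 'c' vs 'c' => same
  Position 2: 'a' vs 'd' => differ
  Position 3: 'c' vs 'b' => differ
  Position 4: 'd' vs 'a' => differ
Total differences (Hamming distance): 4

4


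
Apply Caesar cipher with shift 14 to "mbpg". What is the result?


Caesar cipher: shift "mbpg" by 14
  'm' (pos 12) + 14 = pos 0 = 'a'
  'b' (pos 1) + 14 = pos 15 = 'p'
  'p' (pos 15) + 14 = pos 3 = 'd'
  'g' (pos 6) + 14 = pos 20 = 'u'
Result: apdu

apdu


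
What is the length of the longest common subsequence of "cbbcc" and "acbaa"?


LCS of "cbbcc" and "acbaa"
DP table:
           a    c    b    a    a
      0    0    0    0    0    0
  c   0    0    1    1    1    1
  b   0    0    1    2    2    2
  b   0    0    1    2    2    2
  c   0    0    1    2    2    2
  c   0    0    1    2    2    2
LCS length = dp[5][5] = 2

2


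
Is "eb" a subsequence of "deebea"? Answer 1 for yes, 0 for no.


Check if "eb" is a subsequence of "deebea"
Greedy scan:
  Position 0 ('d'): no match needed
  Position 1 ('e'): matches sub[0] = 'e'
  Position 2 ('e'): no match needed
  Position 3 ('b'): matches sub[1] = 'b'
  Position 4 ('e'): no match needed
  Position 5 ('a'): no match needed
All 2 characters matched => is a subsequence

1


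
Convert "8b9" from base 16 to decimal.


Input: "8b9" in base 16
Positional expansion:
  Digit '8' (value 8) x 16^2 = 2048
  Digit 'b' (value 11) x 16^1 = 176
  Digit '9' (value 9) x 16^0 = 9
Sum = 2233

2233


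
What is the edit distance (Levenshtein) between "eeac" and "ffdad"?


Computing edit distance: "eeac" -> "ffdad"
DP table:
           f    f    d    a    d
      0    1    2    3    4    5
  e   1    1    2    3    4    5
  e   2    2    2    3    4    5
  a   3    3    3    3    3    4
  c   4    4    4    4    4    4
Edit distance = dp[4][5] = 4

4


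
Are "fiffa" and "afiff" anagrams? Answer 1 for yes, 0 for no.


Strings: "fiffa", "afiff"
Sorted first:  afffi
Sorted second: afffi
Sorted forms match => anagrams

1


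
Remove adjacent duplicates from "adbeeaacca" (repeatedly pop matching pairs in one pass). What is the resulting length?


Input: adbeeaacca
Stack-based adjacent duplicate removal:
  Read 'a': push. Stack: a
  Read 'd': push. Stack: ad
  Read 'b': push. Stack: adb
  Read 'e': push. Stack: adbe
  Read 'e': matches stack top 'e' => pop. Stack: adb
  Read 'a': push. Stack: adba
  Read 'a': matches stack top 'a' => pop. Stack: adb
  Read 'c': push. Stack: adbc
  Read 'c': matches stack top 'c' => pop. Stack: adb
  Read 'a': push. Stack: adba
Final stack: "adba" (length 4)

4


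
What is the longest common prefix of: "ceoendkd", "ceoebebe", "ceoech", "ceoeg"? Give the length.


Words: ceoendkd, ceoebebe, ceoech, ceoeg
  Position 0: all 'c' => match
  Position 1: all 'e' => match
  Position 2: all 'o' => match
  Position 3: all 'e' => match
  Position 4: ('n', 'b', 'c', 'g') => mismatch, stop
LCP = "ceoe" (length 4)

4


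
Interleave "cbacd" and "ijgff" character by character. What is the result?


Interleaving "cbacd" and "ijgff":
  Position 0: 'c' from first, 'i' from second => "ci"
  Position 1: 'b' from first, 'j' from second => "bj"
  Position 2: 'a' from first, 'g' from second => "ag"
  Position 3: 'c' from first, 'f' from second => "cf"
  Position 4: 'd' from first, 'f' from second => "df"
Result: cibjagcfdf

cibjagcfdf


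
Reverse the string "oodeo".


Input: oodeo
Reading characters right to left:
  Position 4: 'o'
  Position 3: 'e'
  Position 2: 'd'
  Position 1: 'o'
  Position 0: 'o'
Reversed: oedoo

oedoo


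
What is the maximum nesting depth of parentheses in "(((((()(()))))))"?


Input: "(((((()(()))))))"
Tracking depth:
  Position 0 '(': depth becomes 1
  Position 1 '(': depth becomes 2
  Position 2 '(': depth becomes 3
  Position 3 '(': depth becomes 4
  Position 4 '(': depth becomes 5
  Position 5 '(': depth becomes 6
  Position 6 ')': depth becomes 5
  Position 7 '(': depth becomes 6
  Position 8 '(': depth becomes 7
  Position 9 ')': depth becomes 6
  Position 10 ')': depth becomes 5
  Position 11 ')': depth becomes 4
  Position 12 ')': depth becomes 3
  Position 13 ')': depth becomes 2
  Position 14 ')': depth becomes 1
  Position 15 ')': depth becomes 0
Maximum depth reached: 7

7


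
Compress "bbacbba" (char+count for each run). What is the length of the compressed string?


Input: bbacbba
Runs:
  'b' x 2 => "b2"
  'a' x 1 => "a1"
  'c' x 1 => "c1"
  'b' x 2 => "b2"
  'a' x 1 => "a1"
Compressed: "b2a1c1b2a1"
Compressed length: 10

10


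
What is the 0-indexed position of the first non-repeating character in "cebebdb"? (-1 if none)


Input: cebebdb
Character frequencies:
  'b': 3
  'c': 1
  'd': 1
  'e': 2
Scanning left to right for freq == 1:
  Position 0 ('c'): unique! => answer = 0

0


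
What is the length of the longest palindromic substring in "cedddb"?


Input: "cedddb"
Checking substrings for palindromes:
  [2:5] "ddd" (len 3) => palindrome
  [2:4] "dd" (len 2) => palindrome
  [3:5] "dd" (len 2) => palindrome
Longest palindromic substring: "ddd" with length 3

3


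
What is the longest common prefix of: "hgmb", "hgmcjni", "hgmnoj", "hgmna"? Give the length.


Words: hgmb, hgmcjni, hgmnoj, hgmna
  Position 0: all 'h' => match
  Position 1: all 'g' => match
  Position 2: all 'm' => match
  Position 3: ('b', 'c', 'n', 'n') => mismatch, stop
LCP = "hgm" (length 3)

3


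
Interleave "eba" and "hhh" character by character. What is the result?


Interleaving "eba" and "hhh":
  Position 0: 'e' from first, 'h' from second => "eh"
  Position 1: 'b' from first, 'h' from second => "bh"
  Position 2: 'a' from first, 'h' from second => "ah"
Result: ehbhah

ehbhah


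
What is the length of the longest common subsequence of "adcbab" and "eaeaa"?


LCS of "adcbab" and "eaeaa"
DP table:
           e    a    e    a    a
      0    0    0    0    0    0
  a   0    0    1    1    1    1
  d   0    0    1    1    1    1
  c   0    0    1    1    1    1
  b   0    0    1    1    1    1
  a   0    0    1    1    2    2
  b   0    0    1    1    2    2
LCS length = dp[6][5] = 2

2


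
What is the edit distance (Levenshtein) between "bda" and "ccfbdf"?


Computing edit distance: "bda" -> "ccfbdf"
DP table:
           c    c    f    b    d    f
      0    1    2    3    4    5    6
  b   1    1    2    3    3    4    5
  d   2    2    2    3    4    3    4
  a   3    3    3    3    4    4    4
Edit distance = dp[3][6] = 4

4


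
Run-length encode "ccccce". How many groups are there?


Input: ccccce
Scanning for consecutive runs:
  Group 1: 'c' x 5 (positions 0-4)
  Group 2: 'e' x 1 (positions 5-5)
Total groups: 2

2


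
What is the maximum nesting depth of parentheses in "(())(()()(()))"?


Input: "(())(()()(()))"
Tracking depth:
  Position 0 '(': depth becomes 1
  Position 1 '(': depth becomes 2
  Position 2 ')': depth becomes 1
  Position 3 ')': depth becomes 0
  Position 4 '(': depth becomes 1
  Position 5 '(': depth becomes 2
  Position 6 ')': depth becomes 1
  Position 7 '(': depth becomes 2
  Position 8 ')': depth becomes 1
  Position 9 '(': depth becomes 2
  Position 10 '(': depth becomes 3
  Position 11 ')': depth becomes 2
  Position 12 ')': depth becomes 1
  Position 13 ')': depth becomes 0
Maximum depth reached: 3

3


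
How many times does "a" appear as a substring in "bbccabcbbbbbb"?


Searching for "a" in "bbccabcbbbbbb"
Scanning each position:
  Position 0: "b" => no
  Position 1: "b" => no
  Position 2: "c" => no
  Position 3: "c" => no
  Position 4: "a" => MATCH
  Position 5: "b" => no
  Position 6: "c" => no
  Position 7: "b" => no
  Position 8: "b" => no
  Position 9: "b" => no
  Position 10: "b" => no
  Position 11: "b" => no
  Position 12: "b" => no
Total occurrences: 1

1


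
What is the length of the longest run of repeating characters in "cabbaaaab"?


Input: "cabbaaaab"
Scanning for longest run:
  Position 1 ('a'): new char, reset run to 1
  Position 2 ('b'): new char, reset run to 1
  Position 3 ('b'): continues run of 'b', length=2
  Position 4 ('a'): new char, reset run to 1
  Position 5 ('a'): continues run of 'a', length=2
  Position 6 ('a'): continues run of 'a', length=3
  Position 7 ('a'): continues run of 'a', length=4
  Position 8 ('b'): new char, reset run to 1
Longest run: 'a' with length 4

4


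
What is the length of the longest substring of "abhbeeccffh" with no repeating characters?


Input: "abhbeeccffh"
Sliding window (track last position of each char):
  Position 0 ('a'): window [0,0] length 1 -- new best
  Position 1 ('b'): window [0,1] length 2 -- new best
  Position 2 ('h'): window [0,2] length 3 -- new best
  Position 3 ('b'): repeat (last at 1), move window start to 2
  Position 3 ('b'): window [2,3] length 2
  Position 4 ('e'): window [2,4] length 3
  Position 5 ('e'): repeat (last at 4), move window start to 5
  Position 5 ('e'): window [5,5] length 1
  Position 6 ('c'): window [5,6] length 2
  Position 7 ('c'): repeat (last at 6), move window start to 7
  Position 7 ('c'): window [7,7] length 1
  Position 8 ('f'): window [7,8] length 2
  Position 9 ('f'): repeat (last at 8), move window start to 9
  Position 9 ('f'): window [9,9] length 1
  Position 10 ('h'): window [9,10] length 2
Longest substring with no repeats: "abh" with length 3

3


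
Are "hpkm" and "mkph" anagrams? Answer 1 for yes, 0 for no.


Strings: "hpkm", "mkph"
Sorted first:  hkmp
Sorted second: hkmp
Sorted forms match => anagrams

1


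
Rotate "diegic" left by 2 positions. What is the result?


Input: "diegic", rotate left by 2
First 2 characters: "di"
Remaining characters: "egic"
Concatenate remaining + first: "egic" + "di" = "egicdi"

egicdi


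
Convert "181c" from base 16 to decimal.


Input: "181c" in base 16
Positional expansion:
  Digit '1' (value 1) x 16^3 = 4096
  Digit '8' (value 8) x 16^2 = 2048
  Digit '1' (value 1) x 16^1 = 16
  Digit 'c' (value 12) x 16^0 = 12
Sum = 6172

6172


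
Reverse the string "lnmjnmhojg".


Input: lnmjnmhojg
Reading characters right to left:
  Position 9: 'g'
  Position 8: 'j'
  Position 7: 'o'
  Position 6: 'h'
  Position 5: 'm'
  Position 4: 'n'
  Position 3: 'j'
  Position 2: 'm'
  Position 1: 'n'
  Position 0: 'l'
Reversed: gjohmnjmnl

gjohmnjmnl


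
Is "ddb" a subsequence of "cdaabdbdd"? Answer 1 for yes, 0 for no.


Check if "ddb" is a subsequence of "cdaabdbdd"
Greedy scan:
  Position 0 ('c'): no match needed
  Position 1 ('d'): matches sub[0] = 'd'
  Position 2 ('a'): no match needed
  Position 3 ('a'): no match needed
  Position 4 ('b'): no match needed
  Position 5 ('d'): matches sub[1] = 'd'
  Position 6 ('b'): matches sub[2] = 'b'
  Position 7 ('d'): no match needed
  Position 8 ('d'): no match needed
All 3 characters matched => is a subsequence

1


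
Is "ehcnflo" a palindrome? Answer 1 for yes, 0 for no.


Input: ehcnflo
Reversed: olfnche
  Compare pos 0 ('e') with pos 6 ('o'): MISMATCH
  Compare pos 1 ('h') with pos 5 ('l'): MISMATCH
  Compare pos 2 ('c') with pos 4 ('f'): MISMATCH
Result: not a palindrome

0


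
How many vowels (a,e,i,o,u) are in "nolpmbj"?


Input: nolpmbj
Checking each character:
  'n' at position 0: consonant
  'o' at position 1: vowel (running total: 1)
  'l' at position 2: consonant
  'p' at position 3: consonant
  'm' at position 4: consonant
  'b' at position 5: consonant
  'j' at position 6: consonant
Total vowels: 1

1


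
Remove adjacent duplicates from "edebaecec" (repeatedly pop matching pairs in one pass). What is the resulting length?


Input: edebaecec
Stack-based adjacent duplicate removal:
  Read 'e': push. Stack: e
  Read 'd': push. Stack: ed
  Read 'e': push. Stack: ede
  Read 'b': push. Stack: edeb
  Read 'a': push. Stack: edeba
  Read 'e': push. Stack: edebae
  Read 'c': push. Stack: edebaec
  Read 'e': push. Stack: edebaece
  Read 'c': push. Stack: edebaecec
Final stack: "edebaecec" (length 9)

9


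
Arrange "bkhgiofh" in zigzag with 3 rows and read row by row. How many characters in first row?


Zigzag "bkhgiofh" into 3 rows:
Placing characters:
  'b' => row 0
  'k' => row 1
  'h' => row 2
  'g' => row 1
  'i' => row 0
  'o' => row 1
  'f' => row 2
  'h' => row 1
Rows:
  Row 0: "bi"
  Row 1: "kgoh"
  Row 2: "hf"
First row length: 2

2


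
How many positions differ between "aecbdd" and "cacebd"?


Comparing "aecbdd" and "cacebd" position by position:
  Position 0: 'a' vs 'c' => DIFFER
  Position 1: 'e' vs 'a' => DIFFER
  Position 2: 'c' vs 'c' => same
  Position 3: 'b' vs 'e' => DIFFER
  Position 4: 'd' vs 'b' => DIFFER
  Position 5: 'd' vs 'd' => same
Positions that differ: 4

4


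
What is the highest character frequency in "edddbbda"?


Input: edddbbda
Character counts:
  'a': 1
  'b': 2
  'd': 4
  'e': 1
Maximum frequency: 4

4


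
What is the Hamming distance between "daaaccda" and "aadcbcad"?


Comparing "daaaccda" and "aadcbcad" position by position:
  Position 0: 'd' vs 'a' => differ
  Position 1: 'a' vs 'a' => same
  Position 2: 'a' vs 'd' => differ
  Position 3: 'a' vs 'c' => differ
  Position 4: 'c' vs 'b' => differ
  Position 5: 'c' vs 'c' => same
  Position 6: 'd' vs 'a' => differ
  Position 7: 'a' vs 'd' => differ
Total differences (Hamming distance): 6

6


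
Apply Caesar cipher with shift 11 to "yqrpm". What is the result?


Caesar cipher: shift "yqrpm" by 11
  'y' (pos 24) + 11 = pos 9 = 'j'
  'q' (pos 16) + 11 = pos 1 = 'b'
  'r' (pos 17) + 11 = pos 2 = 'c'
  'p' (pos 15) + 11 = pos 0 = 'a'
  'm' (pos 12) + 11 = pos 23 = 'x'
Result: jbcax

jbcax


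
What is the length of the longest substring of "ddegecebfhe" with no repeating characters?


Input: "ddegecebfhe"
Sliding window (track last position of each char):
  Position 0 ('d'): window [0,0] length 1 -- new best
  Position 1 ('d'): repeat (last at 0), move window start to 1
  Position 1 ('d'): window [1,1] length 1
  Position 2 ('e'): window [1,2] length 2 -- new best
  Position 3 ('g'): window [1,3] length 3 -- new best
  Position 4 ('e'): repeat (last at 2), move window start to 3
  Position 4 ('e'): window [3,4] length 2
  Position 5 ('c'): window [3,5] length 3
  Position 6 ('e'): repeat (last at 4), move window start to 5
  Position 6 ('e'): window [5,6] length 2
  Position 7 ('b'): window [5,7] length 3
  Position 8 ('f'): window [5,8] length 4 -- new best
  Position 9 ('h'): window [5,9] length 5 -- new best
  Position 10 ('e'): repeat (last at 6), move window start to 7
  Position 10 ('e'): window [7,10] length 4
Longest substring with no repeats: "cebfh" with length 5

5


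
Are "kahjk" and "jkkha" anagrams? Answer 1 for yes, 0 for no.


Strings: "kahjk", "jkkha"
Sorted first:  ahjkk
Sorted second: ahjkk
Sorted forms match => anagrams

1
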